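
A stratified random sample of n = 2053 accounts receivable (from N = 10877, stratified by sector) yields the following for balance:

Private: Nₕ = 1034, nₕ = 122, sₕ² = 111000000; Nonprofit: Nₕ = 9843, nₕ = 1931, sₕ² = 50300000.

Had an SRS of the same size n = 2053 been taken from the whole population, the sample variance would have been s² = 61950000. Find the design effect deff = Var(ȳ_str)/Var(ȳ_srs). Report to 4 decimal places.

0.9967

Var(ȳ_str) = Σ Wₕ²(1−fₕ)sₕ²/nₕ with Wₕ = Nₕ/10877:
  Private: (1034/10877)²·(1−122/1034)·111000000/122 = 7252.0413
  Nonprofit: (9843/10877)²·(1−1931/9843)·50300000/1931 = 17146.726
  → Var(ȳ_str) = 24398.767.
Var(ȳ_srs) = (1 − 2053/10877)·61950000/2053 = 24479.849.
deff = 24398.767 / 24479.849 = 0.9967.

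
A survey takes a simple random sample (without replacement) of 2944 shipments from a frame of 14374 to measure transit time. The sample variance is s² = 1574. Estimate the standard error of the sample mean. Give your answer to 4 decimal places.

0.6520

Under SRS without replacement, Var(ȳ) = (1 − f)·s²/n with f = n/N = 2944/14374 = 0.20481425.
Var(ȳ) = (1 − 0.20481425)·1574/2944 = 0.79518575·0.53464674 = 0.42514347.
SE(ȳ) = √(0.42514347) = 0.6520.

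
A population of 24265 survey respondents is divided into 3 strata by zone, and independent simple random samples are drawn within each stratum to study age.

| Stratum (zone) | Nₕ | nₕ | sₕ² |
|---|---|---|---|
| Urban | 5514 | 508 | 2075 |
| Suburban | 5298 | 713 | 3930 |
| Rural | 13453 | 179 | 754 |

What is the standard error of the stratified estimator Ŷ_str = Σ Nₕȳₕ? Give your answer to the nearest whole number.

31605

Var(Ŷ_str) = Σₕ Nₕ²(1 − fₕ)sₕ²/nₕ.
Urban: 5514²·(1 − 508/5514)·2075/508 = 1.1274882 × 10^8.
Suburban: 5298²·(1 − 713/5298)·3930/713 = 1.338919 × 10^8.
Rural: 13453²·(1 − 179/13453)·754/179 = 7.5221029 × 10^8.
Sum = 9.9885101 × 10^8.
SE = √(9.9885101 × 10^8) = 31605.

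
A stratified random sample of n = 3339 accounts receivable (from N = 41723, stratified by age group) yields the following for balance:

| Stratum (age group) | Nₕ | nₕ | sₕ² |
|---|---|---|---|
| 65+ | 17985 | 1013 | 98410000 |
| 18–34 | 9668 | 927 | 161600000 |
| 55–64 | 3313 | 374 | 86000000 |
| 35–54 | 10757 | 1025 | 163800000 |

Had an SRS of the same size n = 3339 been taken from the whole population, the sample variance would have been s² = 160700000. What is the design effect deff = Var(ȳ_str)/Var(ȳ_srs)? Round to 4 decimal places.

Var(ȳ_str) = Σ Wₕ²(1−fₕ)sₕ²/nₕ with Wₕ = Nₕ/41723:
  65+: (17985/41723)²·(1−1013/17985)·98410000/1013 = 17034.218
  18–34: (9668/41723)²·(1−927/9668)·161600000/927 = 8462.688
  55–64: (3313/41723)²·(1−374/3313)·86000000/374 = 1286.1654
  35–54: (10757/41723)²·(1−1025/10757)·163800000/1025 = 9610.196
  → Var(ȳ_str) = 36393.267.
Var(ȳ_srs) = (1 − 3339/41723)·160700000/3339 = 44276.589.
deff = 36393.267 / 44276.589 = 0.8220.

0.8220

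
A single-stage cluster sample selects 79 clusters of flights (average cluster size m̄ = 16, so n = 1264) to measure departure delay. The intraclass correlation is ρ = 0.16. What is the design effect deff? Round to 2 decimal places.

3.40

deff = 1 + (16 − 1)·0.16 = 1 + 2.4 = 3.4.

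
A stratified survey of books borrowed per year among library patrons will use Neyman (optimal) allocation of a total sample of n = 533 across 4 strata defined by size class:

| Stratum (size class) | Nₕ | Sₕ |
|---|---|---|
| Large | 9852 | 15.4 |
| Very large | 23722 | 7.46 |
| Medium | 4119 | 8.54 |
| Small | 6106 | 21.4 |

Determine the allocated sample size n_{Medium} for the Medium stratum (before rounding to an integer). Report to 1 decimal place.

37.9

Neyman allocation: nₕ = n·NₕSₕ / Σⱼ NⱼSⱼ.
Σ NⱼSⱼ = 9852·15.4 + 23722·7.46 + 4119·8.54 + 6106·21.4 = 494531.58.
n_{Medium} = 533·4119·8.54 / 494531.58 = 37.9.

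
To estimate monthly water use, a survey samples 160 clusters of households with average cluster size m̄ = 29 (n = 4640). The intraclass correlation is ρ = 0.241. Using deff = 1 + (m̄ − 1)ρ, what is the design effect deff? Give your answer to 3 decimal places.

7.748

deff = 1 + (29 − 1)·0.241 = 1 + 6.748 = 7.748.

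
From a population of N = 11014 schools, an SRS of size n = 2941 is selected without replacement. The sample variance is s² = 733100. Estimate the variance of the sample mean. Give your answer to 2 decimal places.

Under SRS without replacement, Var(ȳ) = (1 − f)·s²/n with f = n/N = 2941/11014 = 0.26702379.
Var(ȳ) = (1 − 0.26702379)·733100/2941 = 0.73297621·249.26896 = 182.70822.

182.71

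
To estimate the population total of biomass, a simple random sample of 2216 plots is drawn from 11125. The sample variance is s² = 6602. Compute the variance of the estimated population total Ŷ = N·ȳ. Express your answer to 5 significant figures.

Var(Ŷ) = N²·Var(ȳ) = N²·(1 − n/N)·s²/n.
f = 2216/11125 = 0.19919101; Var(ȳ) = 0.80080899·6602/2216 = 2.3858037.
Var(Ŷ) = 11125² · 2.3858037 = 2.9528049 × 10^8.

2.9528 × 10^8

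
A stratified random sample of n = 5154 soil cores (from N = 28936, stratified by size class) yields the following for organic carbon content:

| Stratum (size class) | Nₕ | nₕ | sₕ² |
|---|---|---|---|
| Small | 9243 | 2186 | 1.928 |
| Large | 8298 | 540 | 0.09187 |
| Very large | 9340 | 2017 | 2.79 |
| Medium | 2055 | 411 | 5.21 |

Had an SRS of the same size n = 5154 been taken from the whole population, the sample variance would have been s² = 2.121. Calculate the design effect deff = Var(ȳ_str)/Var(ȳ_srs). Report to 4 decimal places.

0.7271

Var(ȳ_str) = Σ Wₕ²(1−fₕ)sₕ²/nₕ with Wₕ = Nₕ/28936:
  Small: (9243/28936)²·(1−2186/9243)·1.928/2186 = 6.8708893 × 10^-5
  Large: (8298/28936)²·(1−540/8298)·0.09187/540 = 1.3080555 × 10^-5
  Very large: (9340/28936)²·(1−2017/9340)·2.79/2017 = 1.1299448 × 10^-4
  Medium: (2055/28936)²·(1−411/2055)·5.21/411 = 5.1148458 × 10^-5
  → Var(ȳ_str) = 2.4593239 × 10^-4.
Var(ȳ_srs) = (1 − 5154/28936)·2.121/5154 = 3.3822533 × 10^-4.
deff = (2.4593239 × 10^-4) / (3.3822533 × 10^-4) = 0.7271.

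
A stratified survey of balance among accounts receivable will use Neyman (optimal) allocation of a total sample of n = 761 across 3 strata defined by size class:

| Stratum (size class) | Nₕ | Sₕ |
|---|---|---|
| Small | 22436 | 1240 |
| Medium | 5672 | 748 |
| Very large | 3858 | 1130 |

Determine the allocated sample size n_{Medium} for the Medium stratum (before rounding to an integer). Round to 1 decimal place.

Neyman allocation: nₕ = n·NₕSₕ / Σⱼ NⱼSⱼ.
Σ NⱼSⱼ = 22436·1240 + 5672·748 + 3858·1130 = 3.6422836 × 10^7.
n_{Medium} = 761·5672·748 / (3.6422836 × 10^7) = 88.6.

88.6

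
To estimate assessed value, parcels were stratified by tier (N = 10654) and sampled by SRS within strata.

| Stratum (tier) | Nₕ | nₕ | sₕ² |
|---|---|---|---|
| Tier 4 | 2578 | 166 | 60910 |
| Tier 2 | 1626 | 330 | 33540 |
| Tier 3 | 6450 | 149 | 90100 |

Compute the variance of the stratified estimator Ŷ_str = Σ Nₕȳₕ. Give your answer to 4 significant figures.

2.707 × 10^10

Var(Ŷ_str) = Σₕ Nₕ²(1 − fₕ)sₕ²/nₕ.
Tier 4: 2578²·(1 − 166/2578)·60910/166 = 2.2816064 × 10^9.
Tier 2: 1626²·(1 − 330/1626)·33540/330 = 2.141779 × 10^8.
Tier 3: 6450²·(1 − 149/6450)·90100/149 = 2.4575803 × 10^10.
Sum = 2.7071587 × 10^10.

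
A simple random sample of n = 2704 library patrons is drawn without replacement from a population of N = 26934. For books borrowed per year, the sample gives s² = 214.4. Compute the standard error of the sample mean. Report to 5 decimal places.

0.26708

Under SRS without replacement, Var(ȳ) = (1 − f)·s²/n with f = n/N = 2704/26934 = 0.10039355.
Var(ȳ) = (1 − 0.10039355)·214.4/2704 = 0.89960645·0.079289941 = 0.071329742.
SE(ȳ) = √(0.071329742) = 0.26708.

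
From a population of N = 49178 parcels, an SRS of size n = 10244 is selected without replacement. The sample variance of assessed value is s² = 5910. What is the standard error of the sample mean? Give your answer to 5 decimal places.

0.67583

Under SRS without replacement, Var(ȳ) = (1 − f)·s²/n with f = n/N = 10244/49178 = 0.20830453.
Var(ȳ) = (1 − 0.20830453)·5910/10244 = 0.79169547·0.57692308 = 0.45674739.
SE(ȳ) = √(0.45674739) = 0.67583.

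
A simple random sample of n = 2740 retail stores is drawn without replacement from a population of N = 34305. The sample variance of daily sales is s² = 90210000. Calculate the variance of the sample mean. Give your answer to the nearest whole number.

30294

Under SRS without replacement, Var(ȳ) = (1 − f)·s²/n with f = n/N = 2740/34305 = 0.07987174.
Var(ȳ) = (1 − 0.07987174)·90210000/2740 = 0.92012826·32923.358 = 30293.712.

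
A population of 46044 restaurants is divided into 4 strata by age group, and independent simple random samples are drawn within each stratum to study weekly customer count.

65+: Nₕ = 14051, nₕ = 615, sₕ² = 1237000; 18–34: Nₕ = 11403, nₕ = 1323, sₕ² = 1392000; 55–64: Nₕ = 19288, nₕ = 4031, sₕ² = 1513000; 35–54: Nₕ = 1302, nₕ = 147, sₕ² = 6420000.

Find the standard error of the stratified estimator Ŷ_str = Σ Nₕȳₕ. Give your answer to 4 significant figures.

822700

Var(Ŷ_str) = Σₕ Nₕ²(1 − fₕ)sₕ²/nₕ.
65+: 14051²·(1 − 615/14051)·1237000/615 = 3.7972729 × 10^11.
18–34: 11403²·(1 − 1323/11403)·1392000/1323 = 1.2093696 × 10^11.
55–64: 19288²·(1 − 4031/19288)·1513000/4031 = 1.1045426 × 10^11.
35–54: 1302²·(1 − 147/1302)·6420000/147 = 6.56766 × 10^10.
Sum = 6.7679511 × 10^11.
SE = √(6.7679511 × 10^11) = 822700.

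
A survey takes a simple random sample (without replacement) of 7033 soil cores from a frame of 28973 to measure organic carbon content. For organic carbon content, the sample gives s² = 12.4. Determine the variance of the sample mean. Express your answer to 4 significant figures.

Under SRS without replacement, Var(ȳ) = (1 − f)·s²/n with f = n/N = 7033/28973 = 0.24274324.
Var(ȳ) = (1 − 0.24274324)·12.4/7033 = 0.75725676·0.0017631167 = 0.0013351321.

0.001335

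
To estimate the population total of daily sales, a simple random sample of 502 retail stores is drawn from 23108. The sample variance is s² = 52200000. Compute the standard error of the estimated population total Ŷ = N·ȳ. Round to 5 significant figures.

7.3702 × 10^6

Var(Ŷ) = N²·Var(ȳ) = N²·(1 − n/N)·s²/n.
f = 502/23108 = 0.02172408; Var(ȳ) = 0.97827592·52200000/502 = 101725.11.
Var(Ŷ) = 23108² · 101725.11 = 5.431914 × 10^13.
SE(Ŷ) = √(5.431914 × 10^13) = 7.3702 × 10^6.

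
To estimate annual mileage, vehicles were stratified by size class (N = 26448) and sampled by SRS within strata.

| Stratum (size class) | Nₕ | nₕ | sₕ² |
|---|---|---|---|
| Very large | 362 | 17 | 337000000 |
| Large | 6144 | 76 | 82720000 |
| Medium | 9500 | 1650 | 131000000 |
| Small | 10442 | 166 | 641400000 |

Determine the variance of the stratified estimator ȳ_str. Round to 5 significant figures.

662730

Var(ȳ_str) = Σₕ Wₕ²(1 − fₕ)sₕ²/nₕ with Wₕ = Nₕ/N, N = 26448.
Very large: Wₕ = 0.01368724; term = 0.01368724²·(1 − 0.04696133)·337000000/17 = 3539.3456.
Large: Wₕ = 0.23230490; term = 0.23230490²·(1 − 0.01236979)·82720000/76 = 58010.691.
Medium: Wₕ = 0.35919540; term = 0.35919540²·(1 − 0.17368421)·131000000/1650 = 8464.3759.
Small: Wₕ = 0.39481246; term = 0.39481246²·(1 − 0.01589734)·641400000/166 = 592710.99.
Sum = 662725.4.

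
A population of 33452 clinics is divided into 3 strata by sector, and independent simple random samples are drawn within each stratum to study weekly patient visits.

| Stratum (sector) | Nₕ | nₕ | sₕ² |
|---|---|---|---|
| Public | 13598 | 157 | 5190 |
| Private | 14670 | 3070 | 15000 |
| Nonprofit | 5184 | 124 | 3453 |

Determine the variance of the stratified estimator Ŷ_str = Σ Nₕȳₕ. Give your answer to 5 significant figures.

7.6038 × 10^9

Var(Ŷ_str) = Σₕ Nₕ²(1 − fₕ)sₕ²/nₕ.
Public: 13598²·(1 − 157/13598)·5190/157 = 6.041911 × 10^9.
Private: 14670²·(1 − 3070/14670)·15000/3070 = 8.3145928 × 10^8.
Nonprofit: 5184²·(1 − 124/5184)·3453/124 = 7.3044985 × 10^8.
Sum = 7.6038201 × 10^9.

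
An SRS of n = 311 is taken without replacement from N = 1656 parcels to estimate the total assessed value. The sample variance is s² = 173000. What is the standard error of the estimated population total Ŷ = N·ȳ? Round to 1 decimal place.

Var(Ŷ) = N²·Var(ȳ) = N²·(1 − n/N)·s²/n.
f = 311/1656 = 0.18780193; Var(ȳ) = 0.81219807·173000/311 = 451.8015.
Var(Ŷ) = 1656² · 451.8015 = 1.2389915 × 10^9.
SE(Ŷ) = √(1.2389915 × 10^9) = 35199.3.

35199.3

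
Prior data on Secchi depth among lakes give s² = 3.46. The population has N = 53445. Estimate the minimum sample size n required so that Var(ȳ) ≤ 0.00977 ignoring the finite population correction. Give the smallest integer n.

Without fpc, n₀ = s²/D = 3.46/0.00977 = 354.1453.
Rounding up, n = 355.

355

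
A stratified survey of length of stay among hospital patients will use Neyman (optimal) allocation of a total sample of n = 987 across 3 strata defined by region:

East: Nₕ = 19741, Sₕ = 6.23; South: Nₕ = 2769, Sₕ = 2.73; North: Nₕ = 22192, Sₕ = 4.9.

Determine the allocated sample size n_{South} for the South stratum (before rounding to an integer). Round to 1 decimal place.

Neyman allocation: nₕ = n·NₕSₕ / Σⱼ NⱼSⱼ.
Σ NⱼSⱼ = 19741·6.23 + 2769·2.73 + 22192·4.9 = 239286.6.
n_{South} = 987·2769·2.73 / 239286.6 = 31.2.

31.2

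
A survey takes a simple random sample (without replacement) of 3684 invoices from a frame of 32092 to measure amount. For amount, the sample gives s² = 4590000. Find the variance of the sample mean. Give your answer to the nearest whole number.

1103

Under SRS without replacement, Var(ȳ) = (1 − f)·s²/n with f = n/N = 3684/32092 = 0.11479496.
Var(ȳ) = (1 − 0.11479496)·4590000/3684 = 0.88520504·1245.9283 = 1102.902.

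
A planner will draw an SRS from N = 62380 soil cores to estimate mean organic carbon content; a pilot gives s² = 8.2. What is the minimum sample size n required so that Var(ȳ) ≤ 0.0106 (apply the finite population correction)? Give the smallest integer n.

765

Without fpc, n₀ = s²/D = 8.2/0.0106 = 773.5849.
With fpc, (1 − n/N)·s²/n ≤ D requires n ≥ n₀/(1 + n₀/N) = 773.5849/(1 + 773.5849/62380) = 764.1091.
Rounding up, n = 765.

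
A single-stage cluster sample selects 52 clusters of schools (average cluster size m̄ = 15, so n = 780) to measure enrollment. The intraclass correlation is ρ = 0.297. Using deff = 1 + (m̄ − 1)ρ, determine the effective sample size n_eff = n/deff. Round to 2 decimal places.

151.22

deff = 1 + (15 − 1)·0.297 = 1 + 4.158 = 5.158.
n_eff = 780 / 5.158 = 151.22.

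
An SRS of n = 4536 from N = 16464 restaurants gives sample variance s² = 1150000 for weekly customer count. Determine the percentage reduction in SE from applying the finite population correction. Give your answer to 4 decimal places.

14.8830

f = n/N = 4536/16464 = 0.27551020.
SE_no-fpc = √(s²/n) = 15.922542; SE_fpc = √((1−f)s²/n) = 13.552785.
Ratio = √(1−f) = 0.85116966. Reduction = 100·(1 − 0.85116966) = 14.8830%.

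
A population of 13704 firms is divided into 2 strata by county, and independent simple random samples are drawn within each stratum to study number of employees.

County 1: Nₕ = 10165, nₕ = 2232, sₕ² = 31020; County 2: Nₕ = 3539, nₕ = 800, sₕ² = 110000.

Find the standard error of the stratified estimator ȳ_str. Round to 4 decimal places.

3.6145

Var(ȳ_str) = Σₕ Wₕ²(1 − fₕ)sₕ²/nₕ with Wₕ = Nₕ/N, N = 13704.
County 1: Wₕ = 0.74175423; term = 0.74175423²·(1 − 0.21957698)·31020/2232 = 5.967573.
County 2: Wₕ = 0.25824577; term = 0.25824577²·(1 − 0.22605256)·110000/800 = 7.0970946.
Sum = 13.064668.
SE = √(13.064668) = 3.6145.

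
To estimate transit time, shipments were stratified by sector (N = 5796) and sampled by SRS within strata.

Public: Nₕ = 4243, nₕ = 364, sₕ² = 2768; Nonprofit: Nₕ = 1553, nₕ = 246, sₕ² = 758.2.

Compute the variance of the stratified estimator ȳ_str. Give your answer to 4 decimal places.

Var(ȳ_str) = Σₕ Wₕ²(1 − fₕ)sₕ²/nₕ with Wₕ = Nₕ/N, N = 5796.
Public: Wₕ = 0.73205659; term = 0.73205659²·(1 − 0.08578836)·2768/364 = 3.7256389.
Nonprofit: Wₕ = 0.26794341; term = 0.26794341²·(1 − 0.15840309)·758.2/246 = 0.18622542.
Sum = 3.9118643.

3.9119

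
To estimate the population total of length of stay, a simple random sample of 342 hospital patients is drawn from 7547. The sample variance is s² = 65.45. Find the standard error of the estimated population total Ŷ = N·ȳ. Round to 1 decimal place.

Var(Ŷ) = N²·Var(ȳ) = N²·(1 − n/N)·s²/n.
f = 342/7547 = 0.04531602; Var(ȳ) = 0.95468398·65.45/342 = 0.18270195.
Var(Ŷ) = 7547² · 0.18270195 = 1.0406193 × 10^7.
SE(Ŷ) = √(1.0406193 × 10^7) = 3225.9.

3225.9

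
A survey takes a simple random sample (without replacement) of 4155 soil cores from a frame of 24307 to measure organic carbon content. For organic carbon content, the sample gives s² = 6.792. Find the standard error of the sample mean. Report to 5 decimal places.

0.03681

Under SRS without replacement, Var(ȳ) = (1 − f)·s²/n with f = n/N = 4155/24307 = 0.17093841.
Var(ȳ) = (1 − 0.17093841)·6.792/4155 = 0.82906159·0.001634657 = 0.0013552314.
SE(ȳ) = √(0.0013552314) = 0.03681.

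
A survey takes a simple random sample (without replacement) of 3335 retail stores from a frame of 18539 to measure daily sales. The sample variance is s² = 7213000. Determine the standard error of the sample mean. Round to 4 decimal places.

Under SRS without replacement, Var(ȳ) = (1 − f)·s²/n with f = n/N = 3335/18539 = 0.17989104.
Var(ȳ) = (1 − 0.17989104)·7213000/3335 = 0.82010896·2162.8186 = 1773.7469.
SE(ȳ) = √(1773.7469) = 42.1159.

42.1159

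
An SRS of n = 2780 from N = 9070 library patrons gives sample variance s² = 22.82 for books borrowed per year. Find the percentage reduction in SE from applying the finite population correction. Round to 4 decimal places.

f = n/N = 2780/9070 = 0.30650496.
SE_no-fpc = √(s²/n) = 0.090601507; SE_fpc = √((1−f)s²/n) = 0.075449628.
Ratio = √(1−f) = 0.83276349. Reduction = 100·(1 − 0.83276349) = 16.7237%.

16.7237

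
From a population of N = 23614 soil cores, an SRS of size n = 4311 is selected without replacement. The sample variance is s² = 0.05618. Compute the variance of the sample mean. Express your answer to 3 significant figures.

1.07 × 10^-5

Under SRS without replacement, Var(ȳ) = (1 − f)·s²/n with f = n/N = 4311/23614 = 0.18256119.
Var(ȳ) = (1 − 0.18256119)·0.05618/4311 = 0.81743881·1.3031779 × 10^-5 = 1.0652682 × 10^-5.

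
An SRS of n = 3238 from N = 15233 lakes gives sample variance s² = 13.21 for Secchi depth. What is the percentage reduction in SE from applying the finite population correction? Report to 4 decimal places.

f = n/N = 3238/15233 = 0.21256483.
SE_no-fpc = √(s²/n) = 0.063872363; SE_fpc = √((1−f)s²/n) = 0.056678767.
Ratio = √(1−f) = 0.88737544. Reduction = 100·(1 − 0.88737544) = 11.2625%.

11.2625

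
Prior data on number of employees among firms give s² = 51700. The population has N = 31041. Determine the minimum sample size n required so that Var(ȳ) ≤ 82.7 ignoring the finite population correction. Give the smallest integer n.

626

Without fpc, n₀ = s²/D = 51700/82.7 = 625.1511.
Rounding up, n = 626.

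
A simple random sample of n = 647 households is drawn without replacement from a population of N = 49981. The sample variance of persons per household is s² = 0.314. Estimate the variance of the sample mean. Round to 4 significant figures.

4.790 × 10^-4

Under SRS without replacement, Var(ȳ) = (1 − f)·s²/n with f = n/N = 647/49981 = 0.01294492.
Var(ȳ) = (1 − 0.01294492)·0.314/647 = 0.98705508·4.8531685 × 10^-4 = 4.7903446 × 10^-4.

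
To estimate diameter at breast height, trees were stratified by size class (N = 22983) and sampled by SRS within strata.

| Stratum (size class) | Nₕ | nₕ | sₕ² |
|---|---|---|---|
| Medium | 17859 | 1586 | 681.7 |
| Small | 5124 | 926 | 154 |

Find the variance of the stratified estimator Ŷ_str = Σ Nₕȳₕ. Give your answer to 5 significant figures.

Var(Ŷ_str) = Σₕ Nₕ²(1 − fₕ)sₕ²/nₕ.
Medium: 17859²·(1 − 1586/17859)·681.7/1586 = 1.2491508 × 10^8.
Small: 5124²·(1 − 926/5124)·154/926 = 3.5773488 × 10^6.
Sum = 1.2849243 × 10^8.

1.2849 × 10^8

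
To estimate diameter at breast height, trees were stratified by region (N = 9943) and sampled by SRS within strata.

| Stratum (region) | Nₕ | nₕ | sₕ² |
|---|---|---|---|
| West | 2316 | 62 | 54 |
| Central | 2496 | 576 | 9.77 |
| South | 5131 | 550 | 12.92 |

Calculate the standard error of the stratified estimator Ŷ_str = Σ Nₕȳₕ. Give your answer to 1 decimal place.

2276.0

Var(Ŷ_str) = Σₕ Nₕ²(1 − fₕ)sₕ²/nₕ.
West: 2316²·(1 − 62/2316)·54/62 = 4.5466815 × 10^6.
Central: 2496²·(1 − 576/2496)·9.77/576 = 81286.4.
South: 5131²·(1 − 550/5131)·12.92/550 = 552156.43.
Sum = 5.1801243 × 10^6.
SE = √(5.1801243 × 10^6) = 2276.0.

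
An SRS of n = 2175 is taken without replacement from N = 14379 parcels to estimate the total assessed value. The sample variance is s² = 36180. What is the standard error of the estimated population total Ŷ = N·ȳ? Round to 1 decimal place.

Var(Ŷ) = N²·Var(ȳ) = N²·(1 − n/N)·s²/n.
f = 2175/14379 = 0.15126226; Var(ȳ) = 0.84873774·36180/2175 = 14.118313.
Var(Ŷ) = 14379² · 14.118313 = 2.9190409 × 10^9.
SE(Ŷ) = √(2.9190409 × 10^9) = 54028.1.

54028.1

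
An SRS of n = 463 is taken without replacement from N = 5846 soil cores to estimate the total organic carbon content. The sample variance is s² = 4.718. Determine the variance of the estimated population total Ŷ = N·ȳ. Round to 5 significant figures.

320670

Var(Ŷ) = N²·Var(ȳ) = N²·(1 − n/N)·s²/n.
f = 463/5846 = 0.07919945; Var(ȳ) = 0.92080055·4.718/463 = 0.0093830172.
Var(Ŷ) = 5846² · 0.0093830172 = 320671.33.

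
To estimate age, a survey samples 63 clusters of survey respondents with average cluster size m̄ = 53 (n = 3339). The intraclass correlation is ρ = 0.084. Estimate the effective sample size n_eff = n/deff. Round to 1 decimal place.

622.0

deff = 1 + (53 − 1)·0.084 = 1 + 4.368 = 5.368.
n_eff = 3339 / 5.368 = 622.0.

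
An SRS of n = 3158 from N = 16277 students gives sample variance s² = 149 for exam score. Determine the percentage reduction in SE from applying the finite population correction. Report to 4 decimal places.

f = n/N = 3158/16277 = 0.19401610.
SE_no-fpc = √(s²/n) = 0.21721363; SE_fpc = √((1−f)s²/n) = 0.19500702.
Ratio = √(1−f) = 0.89776606. Reduction = 100·(1 − 0.89776606) = 10.2234%.

10.2234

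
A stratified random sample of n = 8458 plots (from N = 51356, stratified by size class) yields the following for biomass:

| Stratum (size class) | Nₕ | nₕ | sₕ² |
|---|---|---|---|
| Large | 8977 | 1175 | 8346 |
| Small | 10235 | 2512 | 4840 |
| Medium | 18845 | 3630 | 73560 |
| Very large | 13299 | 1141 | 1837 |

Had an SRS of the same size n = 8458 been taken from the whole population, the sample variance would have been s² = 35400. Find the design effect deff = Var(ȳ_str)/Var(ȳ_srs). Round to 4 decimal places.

0.7288

Var(ȳ_str) = Σ Wₕ²(1−fₕ)sₕ²/nₕ with Wₕ = Nₕ/51356:
  Large: (8977/51356)²·(1−1175/8977)·8346/1175 = 0.18862329
  Small: (10235/51356)²·(1−2512/10235)·4840/2512 = 0.057745378
  Medium: (18845/51356)²·(1−3630/18845)·73560/3630 = 2.203032
  Very large: (13299/51356)²·(1−1141/13299)·1837/1141 = 0.09870116
  → Var(ȳ_str) = 2.5481018.
Var(ȳ_srs) = (1 − 8458/51356)·35400/8458 = 3.4960806.
deff = 2.5481018 / 3.4960806 = 0.7288.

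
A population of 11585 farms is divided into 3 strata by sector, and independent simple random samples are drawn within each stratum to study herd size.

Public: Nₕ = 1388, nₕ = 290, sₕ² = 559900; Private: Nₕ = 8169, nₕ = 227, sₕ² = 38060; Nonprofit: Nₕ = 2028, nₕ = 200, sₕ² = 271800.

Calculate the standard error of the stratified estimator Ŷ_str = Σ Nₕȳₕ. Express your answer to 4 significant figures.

137300

Var(Ŷ_str) = Σₕ Nₕ²(1 − fₕ)sₕ²/nₕ.
Public: 1388²·(1 − 290/1388)·559900/290 = 2.9424174 × 10^9.
Private: 8169²·(1 − 227/8169)·38060/227 = 1.0877816 × 10^10.
Nonprofit: 2028²·(1 − 200/2028)·271800/200 = 5.0380631 × 10^9.
Sum = 1.8858297 × 10^10.
SE = √(1.8858297 × 10^10) = 137300.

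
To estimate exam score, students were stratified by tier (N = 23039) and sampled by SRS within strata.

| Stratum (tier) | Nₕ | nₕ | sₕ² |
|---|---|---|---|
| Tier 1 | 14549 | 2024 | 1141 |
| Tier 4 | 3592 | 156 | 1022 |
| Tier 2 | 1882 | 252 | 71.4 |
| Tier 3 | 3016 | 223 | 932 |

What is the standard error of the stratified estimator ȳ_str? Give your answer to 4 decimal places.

0.6433

Var(ȳ_str) = Σₕ Wₕ²(1 − fₕ)sₕ²/nₕ with Wₕ = Nₕ/N, N = 23039.
Tier 1: Wₕ = 0.63149442; term = 0.63149442²·(1 − 0.13911609)·1141/2024 = 0.19353467.
Tier 4: Wₕ = 0.15590954; term = 0.15590954²·(1 − 0.04342984)·1022/156 = 0.15233108.
Tier 2: Wₕ = 0.08168757; term = 0.08168757²·(1 − 0.13390011)·71.4/252 = 0.0016374862.
Tier 3: Wₕ = 0.13090846; term = 0.13090846²·(1 − 0.07393899)·932/223 = 0.066326346.
Sum = 0.41382958.
SE = √(0.41382958) = 0.6433.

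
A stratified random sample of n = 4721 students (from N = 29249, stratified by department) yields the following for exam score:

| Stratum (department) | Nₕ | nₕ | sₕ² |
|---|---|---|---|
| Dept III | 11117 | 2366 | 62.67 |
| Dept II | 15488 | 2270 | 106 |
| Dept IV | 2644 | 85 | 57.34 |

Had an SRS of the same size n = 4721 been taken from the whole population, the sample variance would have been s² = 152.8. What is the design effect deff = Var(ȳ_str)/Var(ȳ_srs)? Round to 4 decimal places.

Var(ȳ_str) = Σ Wₕ²(1−fₕ)sₕ²/nₕ with Wₕ = Nₕ/29249:
  Dept III: (11117/29249)²·(1−2366/11117)·62.67/2366 = 0.0030120918
  Dept II: (15488/29249)²·(1−2270/15488)·106/2270 = 0.011174267
  Dept IV: (2644/29249)²·(1−85/2644)·57.34/85 = 0.0053351724
  → Var(ȳ_str) = 0.019521531.
Var(ȳ_srs) = (1 − 4721/29249)·152.8/4721 = 0.027141914.
deff = 0.019521531 / 0.027141914 = 0.7192.

0.7192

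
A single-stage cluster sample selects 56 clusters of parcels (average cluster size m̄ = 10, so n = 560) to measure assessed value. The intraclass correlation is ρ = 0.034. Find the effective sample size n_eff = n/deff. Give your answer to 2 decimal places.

deff = 1 + (10 − 1)·0.034 = 1 + 0.306 = 1.306.
n_eff = 560 / 1.306 = 428.79.

428.79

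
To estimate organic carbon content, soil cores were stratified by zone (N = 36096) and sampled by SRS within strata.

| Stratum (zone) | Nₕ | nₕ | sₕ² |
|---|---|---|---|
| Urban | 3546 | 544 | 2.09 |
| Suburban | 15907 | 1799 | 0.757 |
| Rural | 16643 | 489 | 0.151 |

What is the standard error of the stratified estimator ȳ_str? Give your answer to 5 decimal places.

Var(ȳ_str) = Σₕ Wₕ²(1 − fₕ)sₕ²/nₕ with Wₕ = Nₕ/N, N = 36096.
Urban: Wₕ = 0.09823803; term = 0.09823803²·(1 − 0.15341230)·2.09/544 = 3.1389085 × 10^-5.
Suburban: Wₕ = 0.44068595; term = 0.44068595²·(1 − 0.11309486)·0.757/1799 = 7.2477014 × 10^-5.
Rural: Wₕ = 0.46107602; term = 0.46107602²·(1 − 0.02938172)·0.151/489 = 6.3717925 × 10^-5.
Sum = 1.6758402 × 10^-4.
SE = √(1.6758402 × 10^-4) = 0.01295.

0.01295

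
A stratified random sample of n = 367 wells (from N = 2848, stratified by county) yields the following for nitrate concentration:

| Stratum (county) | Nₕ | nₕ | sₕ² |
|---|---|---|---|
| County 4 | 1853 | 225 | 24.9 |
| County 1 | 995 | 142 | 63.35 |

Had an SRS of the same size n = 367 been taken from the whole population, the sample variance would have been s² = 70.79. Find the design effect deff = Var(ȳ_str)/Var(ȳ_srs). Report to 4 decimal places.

Var(ȳ_str) = Σ Wₕ²(1−fₕ)sₕ²/nₕ with Wₕ = Nₕ/2848:
  County 4: (1853/2848)²·(1−225/1853)·24.9/225 = 0.041159177
  County 1: (995/2848)²·(1−142/995)·63.35/142 = 0.046682103
  → Var(ȳ_str) = 0.08784128.
Var(ȳ_srs) = (1 − 367/2848)·70.79/367 = 0.16803224.
deff = 0.08784128 / 0.16803224 = 0.5228.

0.5228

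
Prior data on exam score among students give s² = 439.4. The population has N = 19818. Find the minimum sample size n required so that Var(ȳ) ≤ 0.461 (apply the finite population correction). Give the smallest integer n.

910

Without fpc, n₀ = s²/D = 439.4/0.461 = 953.1453.
With fpc, (1 − n/N)·s²/n ≤ D requires n ≥ n₀/(1 + n₀/N) = 953.1453/(1 + 953.1453/19818) = 909.4074.
Rounding up, n = 910.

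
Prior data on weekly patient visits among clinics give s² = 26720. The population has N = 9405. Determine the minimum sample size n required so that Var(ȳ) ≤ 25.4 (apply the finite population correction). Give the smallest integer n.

Without fpc, n₀ = s²/D = 26720/25.4 = 1051.9685.
With fpc, (1 − n/N)·s²/n ≤ D requires n ≥ n₀/(1 + n₀/N) = 1051.9685/(1 + 1051.9685/9405) = 946.1407.
Rounding up, n = 947.

947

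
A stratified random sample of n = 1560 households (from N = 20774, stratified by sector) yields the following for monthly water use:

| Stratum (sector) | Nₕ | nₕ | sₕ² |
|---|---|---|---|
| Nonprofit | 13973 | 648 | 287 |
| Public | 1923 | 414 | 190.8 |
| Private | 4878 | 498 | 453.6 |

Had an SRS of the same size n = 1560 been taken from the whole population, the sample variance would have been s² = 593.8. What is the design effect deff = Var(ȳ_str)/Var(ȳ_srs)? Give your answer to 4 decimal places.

Var(ȳ_str) = Σ Wₕ²(1−fₕ)sₕ²/nₕ with Wₕ = Nₕ/20774:
  Nonprofit: (13973/20774)²·(1−648/13973)·287/648 = 0.19108364
  Public: (1923/20774)²·(1−414/1923)·190.8/414 = 0.003098891
  Private: (4878/20774)²·(1−498/4878)·453.6/498 = 0.045094062
  → Var(ȳ_str) = 0.23927659.
Var(ȳ_srs) = (1 − 1560/20774)·593.8/1560 = 0.35205722.
deff = 0.23927659 / 0.35205722 = 0.6797.

0.6797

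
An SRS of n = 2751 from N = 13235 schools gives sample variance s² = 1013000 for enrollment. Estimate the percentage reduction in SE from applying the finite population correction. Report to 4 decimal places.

10.9976

f = n/N = 2751/13235 = 0.20785795.
SE_no-fpc = √(s²/n) = 19.189313; SE_fpc = √((1−f)s²/n) = 17.078942.
Ratio = √(1−f) = 0.89002362. Reduction = 100·(1 − 0.89002362) = 10.9976%.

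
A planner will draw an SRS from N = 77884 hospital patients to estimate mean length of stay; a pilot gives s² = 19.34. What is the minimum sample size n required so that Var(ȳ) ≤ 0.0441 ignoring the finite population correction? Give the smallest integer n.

439

Without fpc, n₀ = s²/D = 19.34/0.0441 = 438.5488.
Rounding up, n = 439.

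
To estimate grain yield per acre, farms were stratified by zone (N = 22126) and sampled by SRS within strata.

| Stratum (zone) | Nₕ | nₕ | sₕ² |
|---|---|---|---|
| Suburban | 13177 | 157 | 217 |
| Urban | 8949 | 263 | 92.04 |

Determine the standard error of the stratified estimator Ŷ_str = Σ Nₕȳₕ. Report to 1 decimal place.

16258.3

Var(Ŷ_str) = Σₕ Nₕ²(1 − fₕ)sₕ²/nₕ.
Suburban: 13177²·(1 − 157/13177)·217/157 = 2.3713061 × 10^8.
Urban: 8949²·(1 − 263/8949)·92.04/263 = 2.7202899 × 10^7.
Sum = 2.6433351 × 10^8.
SE = √(2.6433351 × 10^8) = 16258.3.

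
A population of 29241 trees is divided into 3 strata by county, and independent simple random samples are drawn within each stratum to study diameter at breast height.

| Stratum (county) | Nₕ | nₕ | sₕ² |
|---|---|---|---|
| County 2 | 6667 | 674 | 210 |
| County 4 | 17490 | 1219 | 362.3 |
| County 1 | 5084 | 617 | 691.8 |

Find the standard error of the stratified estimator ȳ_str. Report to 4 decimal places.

Var(ȳ_str) = Σₕ Wₕ²(1 − fₕ)sₕ²/nₕ with Wₕ = Nₕ/N, N = 29241.
County 2: Wₕ = 0.22800178; term = 0.22800178²·(1 − 0.10109495)·210/674 = 0.014559608.
County 4: Wₕ = 0.59813276; term = 0.59813276²·(1 − 0.06969697)·362.3/1219 = 0.09892003.
County 1: Wₕ = 0.17386546; term = 0.17386546²·(1 − 0.12136113)·691.8/617 = 0.029780532.
Sum = 0.14326017.
SE = √(0.14326017) = 0.3785.

0.3785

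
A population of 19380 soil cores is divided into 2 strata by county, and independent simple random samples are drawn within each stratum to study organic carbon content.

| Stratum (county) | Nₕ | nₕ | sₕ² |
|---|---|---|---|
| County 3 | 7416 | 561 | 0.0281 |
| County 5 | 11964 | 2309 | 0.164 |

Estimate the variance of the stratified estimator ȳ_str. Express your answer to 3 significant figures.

Var(ȳ_str) = Σₕ Wₕ²(1 − fₕ)sₕ²/nₕ with Wₕ = Nₕ/N, N = 19380.
County 3: Wₕ = 0.38266254; term = 0.38266254²·(1 − 0.07564725)·0.0281/561 = 6.7797408 × 10^-6.
County 5: Wₕ = 0.61733746; term = 0.61733746²·(1 − 0.19299565)·0.164/2309 = 2.1844447 × 10^-5.
Sum = 2.8624188 × 10^-5.

2.86 × 10^-5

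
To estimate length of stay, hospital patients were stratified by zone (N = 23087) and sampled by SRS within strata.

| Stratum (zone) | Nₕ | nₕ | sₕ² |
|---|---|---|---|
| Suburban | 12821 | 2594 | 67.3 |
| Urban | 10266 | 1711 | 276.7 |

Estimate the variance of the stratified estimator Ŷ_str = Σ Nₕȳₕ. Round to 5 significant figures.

1.7605 × 10^7

Var(Ŷ_str) = Σₕ Nₕ²(1 − fₕ)sₕ²/nₕ.
Suburban: 12821²·(1 − 2594/12821)·67.3/2594 = 3.4018507 × 10^6.
Urban: 10266²·(1 − 1711/10266)·276.7/1711 = 1.4203011 × 10^7.
Sum = 1.7604862 × 10^7.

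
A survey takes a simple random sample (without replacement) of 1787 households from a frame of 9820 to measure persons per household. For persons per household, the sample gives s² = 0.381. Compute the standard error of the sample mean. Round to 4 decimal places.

0.0132

Under SRS without replacement, Var(ȳ) = (1 − f)·s²/n with f = n/N = 1787/9820 = 0.18197556.
Var(ȳ) = (1 − 0.18197556)·0.381/1787 = 0.81802444·2.1320649 × 10^-4 = 1.7440812 × 10^-4.
SE(ȳ) = √(1.7440812 × 10^-4) = 0.0132.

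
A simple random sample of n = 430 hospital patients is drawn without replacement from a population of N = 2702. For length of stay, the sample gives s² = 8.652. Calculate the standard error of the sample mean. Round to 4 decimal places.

0.1301

Under SRS without replacement, Var(ȳ) = (1 − f)·s²/n with f = n/N = 430/2702 = 0.15914138.
Var(ȳ) = (1 − 0.15914138)·8.652/430 = 0.84085862·0.02012093 = 0.016918858.
SE(ȳ) = √(0.016918858) = 0.1301.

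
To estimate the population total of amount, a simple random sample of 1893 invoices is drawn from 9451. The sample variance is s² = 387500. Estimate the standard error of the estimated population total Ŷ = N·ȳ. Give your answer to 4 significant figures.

Var(Ŷ) = N²·Var(ȳ) = N²·(1 − n/N)·s²/n.
f = 1893/9451 = 0.20029626; Var(ȳ) = 0.79970374·387500/1893 = 163.70058.
Var(Ŷ) = 9451² · 163.70058 = 1.4621965 × 10^10.
SE(Ŷ) = √(1.4621965 × 10^10) = 120900.

120900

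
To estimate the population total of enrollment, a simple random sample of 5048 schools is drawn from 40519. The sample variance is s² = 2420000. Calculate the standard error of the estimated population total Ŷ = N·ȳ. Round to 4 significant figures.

830100

Var(Ŷ) = N²·Var(ȳ) = N²·(1 − n/N)·s²/n.
f = 5048/40519 = 0.12458353; Var(ȳ) = 0.87541647·2420000/5048 = 419.67271.
Var(Ŷ) = 40519² · 419.67271 = 6.8901419 × 10^11.
SE(Ŷ) = √(6.8901419 × 10^11) = 830100.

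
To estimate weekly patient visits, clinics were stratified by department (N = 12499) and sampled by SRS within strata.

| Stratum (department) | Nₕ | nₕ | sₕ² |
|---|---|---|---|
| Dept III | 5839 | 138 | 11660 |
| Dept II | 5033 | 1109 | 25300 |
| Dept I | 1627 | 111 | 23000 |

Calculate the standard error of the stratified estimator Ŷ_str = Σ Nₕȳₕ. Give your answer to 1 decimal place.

Var(Ŷ_str) = Σₕ Nₕ²(1 − fₕ)sₕ²/nₕ.
Dept III: 5839²·(1 − 138/5839)·11660/138 = 2.8126065 × 10^9.
Dept II: 5033²·(1 − 1109/5033)·25300/1109 = 4.5055198 × 10^8.
Dept I: 1627²·(1 − 111/1627)·23000/111 = 5.1108321 × 10^8.
Sum = 3.7742417 × 10^9.
SE = √(3.7742417 × 10^9) = 61434.9.

61434.9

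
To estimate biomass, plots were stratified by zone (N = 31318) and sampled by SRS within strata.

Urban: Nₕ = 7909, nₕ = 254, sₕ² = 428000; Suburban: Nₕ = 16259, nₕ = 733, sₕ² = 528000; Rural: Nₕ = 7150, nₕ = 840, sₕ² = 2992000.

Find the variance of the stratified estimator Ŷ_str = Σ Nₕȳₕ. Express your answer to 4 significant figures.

4.446 × 10^11

Var(Ŷ_str) = Σₕ Nₕ²(1 − fₕ)sₕ²/nₕ.
Urban: 7909²·(1 − 254/7909)·428000/254 = 1.02018 × 10^11.
Suburban: 16259²·(1 − 733/16259)·528000/733 = 1.8183746 × 10^11.
Rural: 7150²·(1 − 840/7150)·2992000/840 = 1.6070068 × 10^11.
Sum = 4.4455614 × 10^11.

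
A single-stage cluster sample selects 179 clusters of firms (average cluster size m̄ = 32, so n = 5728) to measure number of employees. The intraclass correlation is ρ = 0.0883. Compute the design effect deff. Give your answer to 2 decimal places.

deff = 1 + (32 − 1)·0.0883 = 1 + 2.7373 = 3.7373.

3.74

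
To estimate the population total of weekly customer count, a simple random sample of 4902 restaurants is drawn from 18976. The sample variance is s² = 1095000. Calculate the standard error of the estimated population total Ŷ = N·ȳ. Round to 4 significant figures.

Var(Ŷ) = N²·Var(ȳ) = N²·(1 − n/N)·s²/n.
f = 4902/18976 = 0.25832631; Var(ȳ) = 0.74167369·1095000/4902 = 165.67374.
Var(Ŷ) = 18976² · 165.67374 = 5.9657221 × 10^10.
SE(Ŷ) = √(5.9657221 × 10^10) = 244200.

244200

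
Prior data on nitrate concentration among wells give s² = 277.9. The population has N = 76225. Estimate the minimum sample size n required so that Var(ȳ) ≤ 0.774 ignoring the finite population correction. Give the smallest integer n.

Without fpc, n₀ = s²/D = 277.9/0.774 = 359.0439.
Rounding up, n = 360.

360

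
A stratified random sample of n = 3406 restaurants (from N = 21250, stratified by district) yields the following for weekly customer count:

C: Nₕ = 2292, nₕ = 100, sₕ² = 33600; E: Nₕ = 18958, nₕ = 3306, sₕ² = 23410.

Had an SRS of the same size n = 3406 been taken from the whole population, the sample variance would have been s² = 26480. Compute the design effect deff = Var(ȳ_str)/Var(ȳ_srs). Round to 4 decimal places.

1.2854

Var(ȳ_str) = Σ Wₕ²(1−fₕ)sₕ²/nₕ with Wₕ = Nₕ/21250:
  C: (2292/21250)²·(1−100/2292)·33600/100 = 3.7383208
  E: (18958/21250)²·(1−3306/18958)·23410/3306 = 4.6531072
  → Var(ȳ_str) = 8.391428.
Var(ȳ_srs) = (1 − 3406/21250)·26480/3406 = 6.5283979.
deff = 8.391428 / 6.5283979 = 1.2854.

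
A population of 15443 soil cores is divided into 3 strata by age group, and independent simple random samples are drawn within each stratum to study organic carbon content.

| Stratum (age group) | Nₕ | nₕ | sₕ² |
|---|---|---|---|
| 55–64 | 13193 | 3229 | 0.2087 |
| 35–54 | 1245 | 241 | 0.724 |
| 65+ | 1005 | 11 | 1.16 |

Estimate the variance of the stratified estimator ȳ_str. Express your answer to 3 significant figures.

Var(ȳ_str) = Σₕ Wₕ²(1 − fₕ)sₕ²/nₕ with Wₕ = Nₕ/N, N = 15443.
55–64: Wₕ = 0.85430292; term = 0.85430292²·(1 − 0.24475100)·0.2087/3229 = 3.5626105 × 10^-5.
35–54: Wₕ = 0.08061905; term = 0.08061905²·(1 − 0.19357430)·0.724/241 = 1.5745674 × 10^-5.
65+: Wₕ = 0.06507803; term = 0.06507803²·(1 − 0.01094527)·1.16/11 = 4.4172747 × 10^-4.
Sum = 4.9309925 × 10^-4.

4.93 × 10^-4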